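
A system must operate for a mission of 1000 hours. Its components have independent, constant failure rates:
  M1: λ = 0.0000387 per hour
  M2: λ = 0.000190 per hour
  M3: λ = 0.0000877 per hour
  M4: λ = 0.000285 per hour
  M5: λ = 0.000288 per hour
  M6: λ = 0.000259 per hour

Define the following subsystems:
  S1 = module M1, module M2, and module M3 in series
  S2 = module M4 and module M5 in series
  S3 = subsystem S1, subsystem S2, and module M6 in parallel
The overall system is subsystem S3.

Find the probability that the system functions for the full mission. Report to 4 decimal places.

R(M1) = exp(−0.0000387 × 1000) = 0.962039
R(M2) = exp(−0.000190 × 1000) = 0.826959
R(M3) = exp(−0.0000877 × 1000) = 0.916036
R(M4) = exp(−0.000285 × 1000) = 0.752014
R(M5) = exp(−0.000288 × 1000) = 0.749762
R(M6) = exp(−0.000259 × 1000) = 0.771823
Series (M1, M2, and M3): 0.962039 × 0.826959 × 0.916036 = 0.728768
Series (M4 and M5): 0.752014 × 0.749762 = 0.563832
Parallel ([0.728768], [0.563832], and M6): 1 − (1 − 0.728768)(1 − 0.563832)(1 − 0.771823) = 0.9730

0.9730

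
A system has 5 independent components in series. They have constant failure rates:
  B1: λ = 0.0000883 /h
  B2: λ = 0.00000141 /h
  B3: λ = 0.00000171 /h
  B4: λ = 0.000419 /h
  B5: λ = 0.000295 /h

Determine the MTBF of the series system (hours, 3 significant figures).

Series of exponential components: λ_sys = Σ λ_i
λ_sys = 0.0000883 + 0.00000141 + 0.00000171 + 0.000419 + 0.000295 = 8.0542e-04 /h
MTBF = 1 / λ_sys = 1240 h

1240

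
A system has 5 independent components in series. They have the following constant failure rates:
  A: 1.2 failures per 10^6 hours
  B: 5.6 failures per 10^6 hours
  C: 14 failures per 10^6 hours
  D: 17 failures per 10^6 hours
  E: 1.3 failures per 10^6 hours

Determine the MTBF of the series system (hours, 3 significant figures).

Series of exponential components: λ_sys = Σ λ_i
λ_sys = 0.0000012 + 0.0000056 + 0.000014 + 0.000017 + 0.0000013 = 3.9100e-05 /h
MTBF = 1 / λ_sys = 25600 h

25600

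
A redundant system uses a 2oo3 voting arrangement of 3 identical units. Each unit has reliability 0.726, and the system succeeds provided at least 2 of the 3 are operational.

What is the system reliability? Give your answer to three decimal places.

R = Σ_{i=2}^{3} C(3,i) p^i (1−p)^{3−i} with p = 0.726
C(3,2)·0.726^2·0.274^1 = 0.43326
C(3,3)·0.726^3·0.274^0 = 0.38266
Sum = 0.816

0.816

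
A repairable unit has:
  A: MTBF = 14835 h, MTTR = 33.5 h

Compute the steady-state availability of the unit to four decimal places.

0.9977

A(A) = MTBF/(MTBF+MTTR) = 14835/(14835+33.5) = 0.9977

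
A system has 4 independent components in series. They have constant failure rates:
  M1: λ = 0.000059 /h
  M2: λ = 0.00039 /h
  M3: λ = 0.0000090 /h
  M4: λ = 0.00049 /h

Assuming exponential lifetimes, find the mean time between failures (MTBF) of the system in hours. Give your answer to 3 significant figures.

Series of exponential components: λ_sys = Σ λ_i
λ_sys = 0.000059 + 0.00039 + 0.0000090 + 0.00049 = 9.4800e-04 /h
MTBF = 1 / λ_sys = 1050 h

1050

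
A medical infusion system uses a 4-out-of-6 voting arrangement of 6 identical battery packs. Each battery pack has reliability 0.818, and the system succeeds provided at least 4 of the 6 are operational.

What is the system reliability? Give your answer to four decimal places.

R = Σ_{i=4}^{6} C(6,i) p^i (1−p)^{6−i} with p = 0.818
C(6,4)·0.818^4·0.182^2 = 0.222458
C(6,5)·0.818^5·0.182^1 = 0.399935
C(6,6)·0.818^6·0.182^0 = 0.299585
Sum = 0.9220

0.9220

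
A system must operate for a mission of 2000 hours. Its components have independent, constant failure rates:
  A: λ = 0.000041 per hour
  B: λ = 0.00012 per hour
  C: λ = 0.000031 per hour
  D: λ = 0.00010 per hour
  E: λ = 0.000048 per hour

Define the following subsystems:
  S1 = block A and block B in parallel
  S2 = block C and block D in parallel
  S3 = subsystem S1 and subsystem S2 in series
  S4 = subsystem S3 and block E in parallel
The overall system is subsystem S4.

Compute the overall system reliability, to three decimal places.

R(A) = exp(−0.000041 × 2000) = 0.92127
R(B) = exp(−0.00012 × 2000) = 0.78663
R(C) = exp(−0.000031 × 2000) = 0.93988
R(D) = exp(−0.00010 × 2000) = 0.81873
R(E) = exp(−0.000048 × 2000) = 0.90846
Parallel (A and B): 1 − (1 − 0.92127)(1 − 0.78663) = 0.98320
Parallel (C and D): 1 − (1 − 0.93988)(1 − 0.81873) = 0.98910
Series ([0.98320] and [0.98910]): 0.98320 × 0.98910 = 0.97248
Parallel ([0.97248] and E): 1 − (1 − 0.97248)(1 − 0.90846) = 0.997

0.997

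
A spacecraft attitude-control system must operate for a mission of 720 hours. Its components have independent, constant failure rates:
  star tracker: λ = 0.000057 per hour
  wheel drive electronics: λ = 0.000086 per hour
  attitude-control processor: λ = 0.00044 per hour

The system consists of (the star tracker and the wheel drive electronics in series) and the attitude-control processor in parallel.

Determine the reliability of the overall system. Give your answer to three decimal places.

0.973

R(star tracker) = exp(−0.000057 × 720) = 0.95979
R(wheel drive electronics) = exp(−0.000086 × 720) = 0.93996
R(attitude-control processor) = exp(−0.00044 × 720) = 0.72848
Series (star tracker and wheel drive electronics): 0.95979 × 0.93996 = 0.90216
Parallel ([0.90216] and attitude-control processor): 1 − (1 − 0.90216)(1 − 0.72848) = 0.973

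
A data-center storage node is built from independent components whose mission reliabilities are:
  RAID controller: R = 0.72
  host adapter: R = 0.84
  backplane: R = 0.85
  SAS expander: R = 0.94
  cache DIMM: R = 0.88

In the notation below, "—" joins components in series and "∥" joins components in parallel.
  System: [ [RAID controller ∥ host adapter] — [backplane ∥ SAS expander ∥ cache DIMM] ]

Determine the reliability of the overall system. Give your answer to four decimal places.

Parallel (RAID controller and host adapter): 1 − (1 − 0.720000)(1 − 0.840000) = 0.955200
Parallel (backplane, SAS expander, and cache DIMM): 1 − (1 − 0.850000)(1 − 0.940000)(1 − 0.880000) = 0.998920
Series ([0.955200] and [0.998920]): 0.955200 × 0.998920 = 0.9542

0.9542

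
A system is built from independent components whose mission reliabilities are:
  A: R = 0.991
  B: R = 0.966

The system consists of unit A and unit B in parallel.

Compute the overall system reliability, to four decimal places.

0.9997

Parallel (A and B): 1 − (1 − 0.991000)(1 − 0.966000) = 0.9997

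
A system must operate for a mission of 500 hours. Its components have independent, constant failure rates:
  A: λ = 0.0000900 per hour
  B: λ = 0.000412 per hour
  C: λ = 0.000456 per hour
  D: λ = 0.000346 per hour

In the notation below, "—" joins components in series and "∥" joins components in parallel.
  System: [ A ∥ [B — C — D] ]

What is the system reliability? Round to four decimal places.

0.9800

R(A) = exp(−0.0000900 × 500) = 0.955997
R(B) = exp(−0.000412 × 500) = 0.813833
R(C) = exp(−0.000456 × 500) = 0.796124
R(D) = exp(−0.000346 × 500) = 0.841138
Series (B, C, and D): 0.813833 × 0.796124 × 0.841138 = 0.544983
Parallel (A and [0.544983]): 1 − (1 − 0.955997)(1 − 0.544983) = 0.9800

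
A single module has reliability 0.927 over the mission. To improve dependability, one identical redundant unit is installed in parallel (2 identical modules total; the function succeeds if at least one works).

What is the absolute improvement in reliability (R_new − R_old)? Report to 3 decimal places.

0.068

R_before = 0.927
R_after = 1 − (1 − 0.927)^2 = 0.995
ΔR = 0.995 − 0.927 = 0.068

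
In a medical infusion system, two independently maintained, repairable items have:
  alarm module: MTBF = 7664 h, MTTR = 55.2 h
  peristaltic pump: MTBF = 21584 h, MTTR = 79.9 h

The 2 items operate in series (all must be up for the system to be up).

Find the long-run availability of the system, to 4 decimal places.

0.9892

A(alarm module) = MTBF/(MTBF+MTTR) = 7664/(7664+55.2) = 0.992849
A(peristaltic pump) = MTBF/(MTBF+MTTR) = 21584/(21584+79.9) = 0.996312
Series availability: 0.992849 × 0.996312 = 0.9892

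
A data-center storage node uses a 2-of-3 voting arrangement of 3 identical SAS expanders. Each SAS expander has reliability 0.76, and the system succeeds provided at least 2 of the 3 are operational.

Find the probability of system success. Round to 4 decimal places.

R = Σ_{i=2}^{3} C(3,i) p^i (1−p)^{3−i} with p = 0.76
C(3,2)·0.76^2·0.24^1 = 0.415872
C(3,3)·0.76^3·0.24^0 = 0.438976
Sum = 0.8548

0.8548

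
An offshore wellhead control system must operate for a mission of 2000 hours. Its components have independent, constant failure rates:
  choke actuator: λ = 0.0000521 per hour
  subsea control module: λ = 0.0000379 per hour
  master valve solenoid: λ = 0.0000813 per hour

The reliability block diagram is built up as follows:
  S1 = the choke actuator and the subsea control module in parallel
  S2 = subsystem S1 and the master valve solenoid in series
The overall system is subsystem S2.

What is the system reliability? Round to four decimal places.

R(choke actuator) = exp(−0.0000521 × 2000) = 0.901045
R(subsea control module) = exp(−0.0000379 × 2000) = 0.927002
R(master valve solenoid) = exp(−0.0000813 × 2000) = 0.849931
Parallel (choke actuator and subsea control module): 1 − (1 − 0.901045)(1 − 0.927002) = 0.992776
Series ([0.992776] and master valve solenoid): 0.992776 × 0.849931 = 0.8438

0.8438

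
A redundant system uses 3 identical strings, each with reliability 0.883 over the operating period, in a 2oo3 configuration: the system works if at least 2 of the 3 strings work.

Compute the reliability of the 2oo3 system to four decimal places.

R = Σ_{i=2}^{3} C(3,i) p^i (1−p)^{3−i} with p = 0.883
C(3,2)·0.883^2·0.117^1 = 0.273671
C(3,3)·0.883^3·0.117^0 = 0.688465
Sum = 0.9621

0.9621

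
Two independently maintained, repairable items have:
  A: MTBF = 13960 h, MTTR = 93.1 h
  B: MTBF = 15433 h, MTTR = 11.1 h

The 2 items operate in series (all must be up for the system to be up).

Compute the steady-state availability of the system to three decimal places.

0.993

A(A) = MTBF/(MTBF+MTTR) = 13960/(13960+93.1) = 0.993375
A(B) = MTBF/(MTBF+MTTR) = 15433/(15433+11.1) = 0.999281
Series availability: 0.993375 × 0.999281 = 0.993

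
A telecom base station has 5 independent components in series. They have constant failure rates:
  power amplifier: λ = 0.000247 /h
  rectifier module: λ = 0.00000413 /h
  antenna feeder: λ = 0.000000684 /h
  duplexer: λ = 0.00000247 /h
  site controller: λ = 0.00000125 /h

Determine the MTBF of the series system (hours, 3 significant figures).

Series of exponential components: λ_sys = Σ λ_i
λ_sys = 0.000247 + 0.00000413 + 0.000000684 + 0.00000247 + 0.00000125 = 2.5553e-04 /h
MTBF = 1 / λ_sys = 3910 h

3910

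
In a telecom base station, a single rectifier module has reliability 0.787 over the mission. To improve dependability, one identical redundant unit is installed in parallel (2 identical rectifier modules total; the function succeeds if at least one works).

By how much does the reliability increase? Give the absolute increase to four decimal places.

0.1676

R_before = 0.787
R_after = 1 − (1 − 0.787)^2 = 0.9546
ΔR = 0.9546 − 0.787 = 0.1676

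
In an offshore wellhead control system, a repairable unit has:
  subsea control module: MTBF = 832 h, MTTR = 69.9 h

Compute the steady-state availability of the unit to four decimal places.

A(subsea control module) = MTBF/(MTBF+MTTR) = 832/(832+69.9) = 0.9225

0.9225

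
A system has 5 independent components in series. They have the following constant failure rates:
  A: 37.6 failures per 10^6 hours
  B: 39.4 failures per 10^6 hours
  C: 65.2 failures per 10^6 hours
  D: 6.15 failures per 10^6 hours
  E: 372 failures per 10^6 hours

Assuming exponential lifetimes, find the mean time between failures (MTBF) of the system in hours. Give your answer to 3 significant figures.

1920

Series of exponential components: λ_sys = Σ λ_i
λ_sys = 0.0000376 + 0.0000394 + 0.0000652 + 0.00000615 + 0.000372 = 5.2035e-04 /h
MTBF = 1 / λ_sys = 1920 h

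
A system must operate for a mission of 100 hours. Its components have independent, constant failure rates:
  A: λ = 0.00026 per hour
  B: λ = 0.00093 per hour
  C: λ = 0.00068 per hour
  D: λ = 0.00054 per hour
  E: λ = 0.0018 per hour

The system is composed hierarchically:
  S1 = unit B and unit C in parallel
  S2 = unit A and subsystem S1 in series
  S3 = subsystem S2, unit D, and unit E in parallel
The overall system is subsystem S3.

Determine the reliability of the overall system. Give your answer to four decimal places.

R(A) = exp(−0.00026 × 100) = 0.974335
R(B) = exp(−0.00093 × 100) = 0.911194
R(C) = exp(−0.00068 × 100) = 0.934260
R(D) = exp(−0.00054 × 100) = 0.947432
R(E) = exp(−0.0018 × 100) = 0.835270
Parallel (B and C): 1 − (1 − 0.911194)(1 − 0.934260) = 0.994162
Series (A and [0.994162]): 0.974335 × 0.994162 = 0.968647
Parallel ([0.968647], D, and E): 1 − (1 − 0.968647)(1 − 0.947432)(1 − 0.835270) = 0.9997

0.9997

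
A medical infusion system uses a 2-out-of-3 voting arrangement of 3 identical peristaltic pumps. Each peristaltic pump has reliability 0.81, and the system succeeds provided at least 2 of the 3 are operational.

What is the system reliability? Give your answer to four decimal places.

0.9054

R = Σ_{i=2}^{3} C(3,i) p^i (1−p)^{3−i} with p = 0.81
C(3,2)·0.81^2·0.19^1 = 0.373977
C(3,3)·0.81^3·0.19^0 = 0.531441
Sum = 0.9054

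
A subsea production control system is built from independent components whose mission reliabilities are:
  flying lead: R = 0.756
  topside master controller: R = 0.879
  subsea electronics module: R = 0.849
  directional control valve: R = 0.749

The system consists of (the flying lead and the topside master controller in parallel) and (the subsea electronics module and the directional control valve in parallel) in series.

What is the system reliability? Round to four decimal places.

Parallel (flying lead and topside master controller): 1 − (1 − 0.756000)(1 − 0.879000) = 0.970476
Parallel (subsea electronics module and directional control valve): 1 − (1 − 0.849000)(1 − 0.749000) = 0.962099
Series ([0.970476] and [0.962099]): 0.970476 × 0.962099 = 0.9337

0.9337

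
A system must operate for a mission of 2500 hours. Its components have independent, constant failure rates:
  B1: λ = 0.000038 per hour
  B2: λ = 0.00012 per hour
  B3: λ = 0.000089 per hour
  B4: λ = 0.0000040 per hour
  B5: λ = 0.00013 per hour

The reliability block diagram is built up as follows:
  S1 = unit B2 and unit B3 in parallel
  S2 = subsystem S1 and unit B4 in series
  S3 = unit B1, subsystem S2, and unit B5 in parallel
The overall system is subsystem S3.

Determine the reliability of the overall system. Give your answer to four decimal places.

0.9985

R(B1) = exp(−0.000038 × 2500) = 0.909373
R(B2) = exp(−0.00012 × 2500) = 0.740818
R(B3) = exp(−0.000089 × 2500) = 0.800515
R(B4) = exp(−0.0000040 × 2500) = 0.990050
R(B5) = exp(−0.00013 × 2500) = 0.722527
Parallel (B2 and B3): 1 − (1 − 0.740818)(1 − 0.800515) = 0.948297
Series ([0.948297] and B4): 0.948297 × 0.990050 = 0.938861
Parallel (B1, [0.938861], and B5): 1 − (1 − 0.909373)(1 − 0.938861)(1 − 0.722527) = 0.9985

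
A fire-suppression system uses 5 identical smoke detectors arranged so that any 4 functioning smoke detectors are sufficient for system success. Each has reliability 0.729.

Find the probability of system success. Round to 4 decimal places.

0.5886

R = Σ_{i=4}^{5} C(5,i) p^i (1−p)^{5−i} with p = 0.729
C(5,4)·0.729^4·0.271^1 = 0.382692
C(5,5)·0.729^5·0.271^0 = 0.205891
Sum = 0.5886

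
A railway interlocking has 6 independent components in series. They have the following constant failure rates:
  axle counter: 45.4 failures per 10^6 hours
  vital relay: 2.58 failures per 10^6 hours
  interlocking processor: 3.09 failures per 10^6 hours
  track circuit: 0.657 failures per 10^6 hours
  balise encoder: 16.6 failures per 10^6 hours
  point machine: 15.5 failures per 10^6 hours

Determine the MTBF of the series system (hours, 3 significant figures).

11900

Series of exponential components: λ_sys = Σ λ_i
λ_sys = 0.0000454 + 0.00000258 + 0.00000309 + 0.000000657 + 0.0000166 + 0.0000155 = 8.3827e-05 /h
MTBF = 1 / λ_sys = 11900 h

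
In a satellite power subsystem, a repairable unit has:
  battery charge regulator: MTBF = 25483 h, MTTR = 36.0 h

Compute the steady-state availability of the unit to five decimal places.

0.99859

A(battery charge regulator) = MTBF/(MTBF+MTTR) = 25483/(25483+36.0) = 0.99859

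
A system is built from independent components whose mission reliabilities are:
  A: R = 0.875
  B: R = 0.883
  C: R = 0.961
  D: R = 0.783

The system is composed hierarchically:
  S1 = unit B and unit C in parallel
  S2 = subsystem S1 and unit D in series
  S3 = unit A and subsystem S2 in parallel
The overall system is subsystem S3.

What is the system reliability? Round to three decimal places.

0.972

Parallel (B and C): 1 − (1 − 0.88300)(1 − 0.96100) = 0.99544
Series ([0.99544] and D): 0.99544 × 0.78300 = 0.77943
Parallel (A and [0.77943]): 1 − (1 − 0.87500)(1 − 0.77943) = 0.972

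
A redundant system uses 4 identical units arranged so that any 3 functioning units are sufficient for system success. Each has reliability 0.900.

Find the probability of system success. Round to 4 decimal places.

R = Σ_{i=3}^{4} C(4,i) p^i (1−p)^{4−i} with p = 0.900
C(4,3)·0.900^3·0.100^1 = 0.291600
C(4,4)·0.900^4·0.100^0 = 0.656100
Sum = 0.9477

0.9477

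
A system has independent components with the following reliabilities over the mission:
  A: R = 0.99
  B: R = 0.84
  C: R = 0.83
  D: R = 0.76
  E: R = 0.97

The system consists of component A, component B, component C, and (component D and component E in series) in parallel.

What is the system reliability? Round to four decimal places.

0.9999

Series (D and E): 0.760000 × 0.970000 = 0.737200
Parallel (A, B, C, and [0.737200]): 1 − (1 − 0.990000)(1 − 0.840000)(1 − 0.830000)(1 − 0.737200) = 0.9999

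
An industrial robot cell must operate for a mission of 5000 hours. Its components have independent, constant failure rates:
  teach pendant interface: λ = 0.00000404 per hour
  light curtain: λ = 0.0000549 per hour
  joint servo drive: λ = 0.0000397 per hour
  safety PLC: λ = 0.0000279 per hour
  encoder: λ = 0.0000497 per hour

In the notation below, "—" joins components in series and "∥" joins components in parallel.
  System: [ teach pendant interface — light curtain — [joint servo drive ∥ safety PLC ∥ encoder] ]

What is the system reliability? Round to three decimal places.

0.741

R(teach pendant interface) = exp(−0.00000404 × 5000) = 0.98000
R(light curtain) = exp(−0.0000549 × 5000) = 0.75995
R(joint servo drive) = exp(−0.0000397 × 5000) = 0.81996
R(safety PLC) = exp(−0.0000279 × 5000) = 0.86979
R(encoder) = exp(−0.0000497 × 5000) = 0.77997
Parallel (joint servo drive, safety PLC, and encoder): 1 − (1 − 0.81996)(1 − 0.86979)(1 − 0.77997) = 0.99484
Series (teach pendant interface, light curtain, and [0.99484]): 0.98000 × 0.75995 × 0.99484 = 0.741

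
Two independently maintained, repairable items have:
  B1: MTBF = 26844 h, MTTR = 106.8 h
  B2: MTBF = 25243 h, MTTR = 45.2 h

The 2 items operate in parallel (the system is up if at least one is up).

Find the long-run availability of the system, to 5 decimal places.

A(B1) = MTBF/(MTBF+MTTR) = 26844/(26844+106.8) = 0.996037
A(B2) = MTBF/(MTBF+MTTR) = 25243/(25243+45.2) = 0.998213
Parallel availability: 1 − (1 − 0.996037)(1 − 0.998213) = 0.99999

0.99999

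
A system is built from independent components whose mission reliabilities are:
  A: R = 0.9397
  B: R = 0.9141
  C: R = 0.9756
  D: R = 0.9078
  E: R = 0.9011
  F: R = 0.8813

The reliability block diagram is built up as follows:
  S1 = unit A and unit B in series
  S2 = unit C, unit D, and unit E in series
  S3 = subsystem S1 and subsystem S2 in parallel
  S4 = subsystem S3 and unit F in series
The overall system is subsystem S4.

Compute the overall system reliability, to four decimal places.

0.8562

Series (A and B): 0.939700 × 0.914100 = 0.858980
Series (C, D, and E): 0.975600 × 0.907800 × 0.901100 = 0.798059
Parallel ([0.858980] and [0.798059]): 1 − (1 − 0.858980)(1 − 0.798059) = 0.971522
Series ([0.971522] and F): 0.971522 × 0.881300 = 0.8562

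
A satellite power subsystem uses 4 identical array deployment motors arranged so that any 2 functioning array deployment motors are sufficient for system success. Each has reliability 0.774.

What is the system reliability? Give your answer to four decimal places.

0.9617

R = Σ_{i=2}^{4} C(4,i) p^i (1−p)^{4−i} with p = 0.774
C(4,2)·0.774^2·0.226^2 = 0.183590
C(4,3)·0.774^3·0.226^1 = 0.419171
C(4,4)·0.774^4·0.226^0 = 0.358892
Sum = 0.9617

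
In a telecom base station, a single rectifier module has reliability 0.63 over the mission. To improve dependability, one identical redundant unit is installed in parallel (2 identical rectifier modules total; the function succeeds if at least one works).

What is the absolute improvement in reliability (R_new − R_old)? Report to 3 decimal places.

R_before = 0.63
R_after = 1 − (1 − 0.63)^2 = 0.863
ΔR = 0.863 − 0.63 = 0.233

0.233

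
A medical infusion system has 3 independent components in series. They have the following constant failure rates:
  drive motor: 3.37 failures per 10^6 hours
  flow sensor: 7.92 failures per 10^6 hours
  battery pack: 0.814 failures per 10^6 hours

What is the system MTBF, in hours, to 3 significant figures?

82600

Series of exponential components: λ_sys = Σ λ_i
λ_sys = 0.00000337 + 0.00000792 + 0.000000814 = 1.2104e-05 /h
MTBF = 1 / λ_sys = 82600 h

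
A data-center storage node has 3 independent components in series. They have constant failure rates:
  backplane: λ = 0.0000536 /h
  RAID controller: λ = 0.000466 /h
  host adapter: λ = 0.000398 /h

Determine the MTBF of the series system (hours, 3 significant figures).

1090

Series of exponential components: λ_sys = Σ λ_i
λ_sys = 0.0000536 + 0.000466 + 0.000398 = 9.1760e-04 /h
MTBF = 1 / λ_sys = 1090 h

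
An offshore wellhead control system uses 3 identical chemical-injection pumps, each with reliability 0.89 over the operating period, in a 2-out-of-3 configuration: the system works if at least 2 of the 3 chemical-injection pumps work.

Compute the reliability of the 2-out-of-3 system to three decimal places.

0.966

R = Σ_{i=2}^{3} C(3,i) p^i (1−p)^{3−i} with p = 0.89
C(3,2)·0.89^2·0.11^1 = 0.26139
C(3,3)·0.89^3·0.11^0 = 0.70497
Sum = 0.966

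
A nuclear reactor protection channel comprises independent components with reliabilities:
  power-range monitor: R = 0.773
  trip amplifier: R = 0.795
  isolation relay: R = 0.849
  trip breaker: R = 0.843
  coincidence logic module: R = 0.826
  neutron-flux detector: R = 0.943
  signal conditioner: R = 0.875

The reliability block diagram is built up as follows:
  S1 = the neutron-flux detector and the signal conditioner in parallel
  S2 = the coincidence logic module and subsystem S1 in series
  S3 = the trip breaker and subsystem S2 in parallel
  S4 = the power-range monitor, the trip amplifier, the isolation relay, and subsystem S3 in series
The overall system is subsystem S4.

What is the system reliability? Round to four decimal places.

0.5070

Parallel (neutron-flux detector and signal conditioner): 1 − (1 − 0.943000)(1 − 0.875000) = 0.992875
Series (coincidence logic module and [0.992875]): 0.826000 × 0.992875 = 0.820115
Parallel (trip breaker and [0.820115]): 1 − (1 − 0.843000)(1 − 0.820115) = 0.971758
Series (power-range monitor, trip amplifier, isolation relay, and [0.971758]): 0.773000 × 0.795000 × 0.849000 × 0.971758 = 0.5070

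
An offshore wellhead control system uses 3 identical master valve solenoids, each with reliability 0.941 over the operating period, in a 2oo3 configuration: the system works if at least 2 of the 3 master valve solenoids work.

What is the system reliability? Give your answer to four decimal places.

R = Σ_{i=2}^{3} C(3,i) p^i (1−p)^{3−i} with p = 0.941
C(3,2)·0.941^2·0.059^1 = 0.156730
C(3,3)·0.941^3·0.059^0 = 0.833238
Sum = 0.9900

0.9900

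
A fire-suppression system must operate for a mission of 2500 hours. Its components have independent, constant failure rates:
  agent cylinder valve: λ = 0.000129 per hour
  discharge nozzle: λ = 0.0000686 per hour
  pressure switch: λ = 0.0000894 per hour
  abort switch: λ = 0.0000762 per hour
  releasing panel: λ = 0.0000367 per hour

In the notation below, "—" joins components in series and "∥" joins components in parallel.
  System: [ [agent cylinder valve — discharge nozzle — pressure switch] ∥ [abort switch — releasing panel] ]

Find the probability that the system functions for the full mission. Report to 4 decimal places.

R(agent cylinder valve) = exp(−0.000129 × 2500) = 0.724336
R(discharge nozzle) = exp(−0.0000686 × 2500) = 0.842400
R(pressure switch) = exp(−0.0000894 × 2500) = 0.799715
R(abort switch) = exp(−0.0000762 × 2500) = 0.826546
R(releasing panel) = exp(−0.0000367 × 2500) = 0.912333
Series (agent cylinder valve, discharge nozzle, and pressure switch): 0.724336 × 0.842400 × 0.799715 = 0.487971
Series (abort switch and releasing panel): 0.826546 × 0.912333 = 0.754085
Parallel ([0.487971] and [0.754085]): 1 − (1 − 0.487971)(1 − 0.754085) = 0.8741

0.8741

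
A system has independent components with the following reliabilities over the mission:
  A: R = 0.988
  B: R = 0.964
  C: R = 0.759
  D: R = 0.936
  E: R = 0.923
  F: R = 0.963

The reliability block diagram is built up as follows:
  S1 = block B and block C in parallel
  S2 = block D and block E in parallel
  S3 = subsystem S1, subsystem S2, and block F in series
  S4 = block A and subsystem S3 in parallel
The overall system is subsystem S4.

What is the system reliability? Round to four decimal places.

0.9994

Parallel (B and C): 1 − (1 − 0.964000)(1 − 0.759000) = 0.991324
Parallel (D and E): 1 − (1 − 0.936000)(1 − 0.923000) = 0.995072
Series ([0.991324], [0.995072], and F): 0.991324 × 0.995072 × 0.963000 = 0.949941
Parallel (A and [0.949941]): 1 − (1 − 0.988000)(1 − 0.949941) = 0.9994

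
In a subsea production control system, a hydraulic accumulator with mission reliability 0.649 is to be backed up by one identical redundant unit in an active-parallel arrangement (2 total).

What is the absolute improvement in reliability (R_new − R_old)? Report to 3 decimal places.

R_before = 0.649
R_after = 1 − (1 − 0.649)^2 = 0.877
ΔR = 0.877 − 0.649 = 0.228

0.228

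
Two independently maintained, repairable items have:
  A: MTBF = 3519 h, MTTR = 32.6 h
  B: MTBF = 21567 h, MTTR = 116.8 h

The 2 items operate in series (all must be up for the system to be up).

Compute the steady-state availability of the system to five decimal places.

0.98548

A(A) = MTBF/(MTBF+MTTR) = 3519/(3519+32.6) = 0.990821
A(B) = MTBF/(MTBF+MTTR) = 21567/(21567+116.8) = 0.994613
Series availability: 0.990821 × 0.994613 = 0.98548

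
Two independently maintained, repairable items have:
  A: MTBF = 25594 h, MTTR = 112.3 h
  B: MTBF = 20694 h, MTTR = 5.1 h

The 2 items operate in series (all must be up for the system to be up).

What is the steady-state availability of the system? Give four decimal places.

A(A) = MTBF/(MTBF+MTTR) = 25594/(25594+112.3) = 0.995631
A(B) = MTBF/(MTBF+MTTR) = 20694/(20694+5.1) = 0.999754
Series availability: 0.995631 × 0.999754 = 0.9954

0.9954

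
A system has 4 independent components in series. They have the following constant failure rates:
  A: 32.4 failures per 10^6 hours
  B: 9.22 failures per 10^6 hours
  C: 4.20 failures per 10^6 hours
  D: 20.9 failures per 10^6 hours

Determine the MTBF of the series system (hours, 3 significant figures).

15000

Series of exponential components: λ_sys = Σ λ_i
λ_sys = 0.0000324 + 0.00000922 + 0.00000420 + 0.0000209 = 6.6720e-05 /h
MTBF = 1 / λ_sys = 15000 h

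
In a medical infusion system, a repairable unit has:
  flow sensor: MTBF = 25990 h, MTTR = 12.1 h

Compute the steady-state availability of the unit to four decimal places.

A(flow sensor) = MTBF/(MTBF+MTTR) = 25990/(25990+12.1) = 0.9995

0.9995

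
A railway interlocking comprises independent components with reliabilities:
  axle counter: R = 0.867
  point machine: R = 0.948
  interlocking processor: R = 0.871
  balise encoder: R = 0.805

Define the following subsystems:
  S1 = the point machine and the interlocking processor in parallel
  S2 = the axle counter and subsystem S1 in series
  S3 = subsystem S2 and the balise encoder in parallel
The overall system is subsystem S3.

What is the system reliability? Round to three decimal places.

Parallel (point machine and interlocking processor): 1 − (1 − 0.94800)(1 − 0.87100) = 0.99329
Series (axle counter and [0.99329]): 0.86700 × 0.99329 = 0.86118
Parallel ([0.86118] and balise encoder): 1 − (1 − 0.86118)(1 − 0.80500) = 0.973

0.973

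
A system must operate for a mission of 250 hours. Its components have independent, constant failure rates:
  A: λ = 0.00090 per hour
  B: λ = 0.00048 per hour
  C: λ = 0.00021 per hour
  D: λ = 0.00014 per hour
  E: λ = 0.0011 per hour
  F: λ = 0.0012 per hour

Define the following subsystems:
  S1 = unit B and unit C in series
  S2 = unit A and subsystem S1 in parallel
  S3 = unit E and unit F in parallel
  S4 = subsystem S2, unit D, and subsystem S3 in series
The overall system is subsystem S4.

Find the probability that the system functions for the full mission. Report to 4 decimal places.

0.8765

R(A) = exp(−0.00090 × 250) = 0.798516
R(B) = exp(−0.00048 × 250) = 0.886920
R(C) = exp(−0.00021 × 250) = 0.948854
R(D) = exp(−0.00014 × 250) = 0.965605
R(E) = exp(−0.0011 × 250) = 0.759572
R(F) = exp(−0.0012 × 250) = 0.740818
Series (B and C): 0.886920 × 0.948854 = 0.841558
Parallel (A and [0.841558]): 1 − (1 − 0.798516)(1 − 0.841558) = 0.968076
Parallel (E and F): 1 − (1 − 0.759572)(1 − 0.740818) = 0.937685
Series ([0.968076], D, and [0.937685]): 0.968076 × 0.965605 × 0.937685 = 0.8765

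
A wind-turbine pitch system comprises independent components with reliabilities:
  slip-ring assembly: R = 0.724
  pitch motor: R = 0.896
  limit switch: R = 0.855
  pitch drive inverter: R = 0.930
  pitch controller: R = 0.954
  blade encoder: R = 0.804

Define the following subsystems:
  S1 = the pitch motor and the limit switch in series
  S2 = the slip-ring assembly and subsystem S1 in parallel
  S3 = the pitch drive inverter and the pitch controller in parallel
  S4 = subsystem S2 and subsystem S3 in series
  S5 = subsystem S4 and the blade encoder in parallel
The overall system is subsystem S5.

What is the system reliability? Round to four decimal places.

0.9868

Series (pitch motor and limit switch): 0.896000 × 0.855000 = 0.766080
Parallel (slip-ring assembly and [0.766080]): 1 − (1 − 0.724000)(1 − 0.766080) = 0.935438
Parallel (pitch drive inverter and pitch controller): 1 − (1 − 0.930000)(1 − 0.954000) = 0.996780
Series ([0.935438] and [0.996780]): 0.935438 × 0.996780 = 0.932426
Parallel ([0.932426] and blade encoder): 1 − (1 − 0.932426)(1 − 0.804000) = 0.9868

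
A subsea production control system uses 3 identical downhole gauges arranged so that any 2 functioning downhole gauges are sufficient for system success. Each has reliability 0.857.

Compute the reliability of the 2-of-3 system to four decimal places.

0.9445

R = Σ_{i=2}^{3} C(3,i) p^i (1−p)^{3−i} with p = 0.857
C(3,2)·0.857^2·0.143^1 = 0.315079
C(3,3)·0.857^3·0.143^0 = 0.629423
Sum = 0.9445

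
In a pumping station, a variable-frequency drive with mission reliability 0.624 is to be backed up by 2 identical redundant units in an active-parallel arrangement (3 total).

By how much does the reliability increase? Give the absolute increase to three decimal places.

0.323

R_before = 0.624
R_after = 1 − (1 − 0.624)^3 = 0.947
ΔR = 0.947 − 0.624 = 0.323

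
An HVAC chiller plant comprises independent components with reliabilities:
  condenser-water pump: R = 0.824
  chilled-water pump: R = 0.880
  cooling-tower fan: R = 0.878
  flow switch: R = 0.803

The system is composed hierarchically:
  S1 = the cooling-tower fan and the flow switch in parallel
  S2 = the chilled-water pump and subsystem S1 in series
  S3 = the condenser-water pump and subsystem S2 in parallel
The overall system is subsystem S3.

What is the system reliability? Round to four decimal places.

0.9752

Parallel (cooling-tower fan and flow switch): 1 − (1 − 0.878000)(1 − 0.803000) = 0.975966
Series (chilled-water pump and [0.975966]): 0.880000 × 0.975966 = 0.858850
Parallel (condenser-water pump and [0.858850]): 1 − (1 − 0.824000)(1 − 0.858850) = 0.9752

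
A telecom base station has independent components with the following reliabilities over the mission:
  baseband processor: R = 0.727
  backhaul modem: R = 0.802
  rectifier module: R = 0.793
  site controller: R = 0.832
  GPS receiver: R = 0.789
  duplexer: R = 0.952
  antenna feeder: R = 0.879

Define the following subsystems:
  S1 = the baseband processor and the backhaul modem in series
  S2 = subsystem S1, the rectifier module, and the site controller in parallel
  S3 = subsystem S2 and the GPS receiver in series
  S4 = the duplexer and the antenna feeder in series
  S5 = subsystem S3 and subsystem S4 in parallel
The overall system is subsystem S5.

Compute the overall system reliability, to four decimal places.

Series (baseband processor and backhaul modem): 0.727000 × 0.802000 = 0.583054
Parallel ([0.583054], rectifier module, and site controller): 1 − (1 − 0.583054)(1 − 0.793000)(1 − 0.832000) = 0.985500
Series ([0.985500] and GPS receiver): 0.985500 × 0.789000 = 0.777560
Series (duplexer and antenna feeder): 0.952000 × 0.879000 = 0.836808
Parallel ([0.777560] and [0.836808]): 1 − (1 − 0.777560)(1 − 0.836808) = 0.9637

0.9637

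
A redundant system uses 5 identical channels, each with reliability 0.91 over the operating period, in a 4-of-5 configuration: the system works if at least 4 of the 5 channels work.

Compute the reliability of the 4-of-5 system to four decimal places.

0.9326

R = Σ_{i=4}^{5} C(5,i) p^i (1−p)^{5−i} with p = 0.91
C(5,4)·0.91^4·0.09^1 = 0.308587
C(5,5)·0.91^5·0.09^0 = 0.624032
Sum = 0.9326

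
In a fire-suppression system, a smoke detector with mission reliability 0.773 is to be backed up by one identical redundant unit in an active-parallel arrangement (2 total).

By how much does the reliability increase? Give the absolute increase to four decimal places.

0.1755

R_before = 0.773
R_after = 1 − (1 − 0.773)^2 = 0.9485
ΔR = 0.9485 − 0.773 = 0.1755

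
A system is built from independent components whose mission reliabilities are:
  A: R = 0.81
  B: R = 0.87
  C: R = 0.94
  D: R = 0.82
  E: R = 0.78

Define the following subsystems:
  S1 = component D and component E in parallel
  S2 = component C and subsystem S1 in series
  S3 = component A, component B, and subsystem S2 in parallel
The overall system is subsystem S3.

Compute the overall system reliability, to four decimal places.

Parallel (D and E): 1 − (1 − 0.820000)(1 − 0.780000) = 0.960400
Series (C and [0.960400]): 0.940000 × 0.960400 = 0.902776
Parallel (A, B, and [0.902776]): 1 − (1 − 0.810000)(1 − 0.870000)(1 − 0.902776) = 0.9976

0.9976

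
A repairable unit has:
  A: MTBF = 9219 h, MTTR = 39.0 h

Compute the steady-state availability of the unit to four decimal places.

0.9958

A(A) = MTBF/(MTBF+MTTR) = 9219/(9219+39.0) = 0.9958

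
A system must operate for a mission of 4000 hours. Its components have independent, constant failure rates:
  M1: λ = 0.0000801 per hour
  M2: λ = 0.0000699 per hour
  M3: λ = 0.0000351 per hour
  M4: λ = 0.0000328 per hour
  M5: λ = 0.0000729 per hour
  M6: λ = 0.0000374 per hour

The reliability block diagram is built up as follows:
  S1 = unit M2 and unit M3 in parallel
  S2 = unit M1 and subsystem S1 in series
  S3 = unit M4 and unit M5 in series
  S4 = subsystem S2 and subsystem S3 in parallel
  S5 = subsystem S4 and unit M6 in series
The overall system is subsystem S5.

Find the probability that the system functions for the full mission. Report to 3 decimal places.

0.773

R(M1) = exp(−0.0000801 × 4000) = 0.72586
R(M2) = exp(−0.0000699 × 4000) = 0.75609
R(M3) = exp(−0.0000351 × 4000) = 0.86901
R(M4) = exp(−0.0000328 × 4000) = 0.87704
R(M5) = exp(−0.0000729 × 4000) = 0.74707
R(M6) = exp(−0.0000374 × 4000) = 0.86105
Parallel (M2 and M3): 1 − (1 − 0.75609)(1 − 0.86901) = 0.96805
Series (M1 and [0.96805]): 0.72586 × 0.96805 = 0.70267
Series (M4 and M5): 0.87704 × 0.74707 = 0.65521
Parallel ([0.70267] and [0.65521]): 1 − (1 − 0.70267)(1 − 0.65521) = 0.89748
Series ([0.89748] and M6): 0.89748 × 0.86105 = 0.773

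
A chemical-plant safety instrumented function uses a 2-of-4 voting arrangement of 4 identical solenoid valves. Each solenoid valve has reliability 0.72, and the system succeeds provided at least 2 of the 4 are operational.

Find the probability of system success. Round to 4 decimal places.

R = Σ_{i=2}^{4} C(4,i) p^i (1−p)^{4−i} with p = 0.72
C(4,2)·0.72^2·0.28^2 = 0.243855
C(4,3)·0.72^3·0.28^1 = 0.418038
C(4,4)·0.72^4·0.28^0 = 0.268739
Sum = 0.9306

0.9306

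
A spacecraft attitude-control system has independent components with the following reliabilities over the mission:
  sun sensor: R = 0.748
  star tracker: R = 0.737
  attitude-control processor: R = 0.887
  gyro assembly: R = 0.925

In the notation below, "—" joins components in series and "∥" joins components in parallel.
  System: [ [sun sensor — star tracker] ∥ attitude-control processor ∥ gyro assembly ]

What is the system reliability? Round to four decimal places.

Series (sun sensor and star tracker): 0.748000 × 0.737000 = 0.551276
Parallel ([0.551276], attitude-control processor, and gyro assembly): 1 − (1 − 0.551276)(1 − 0.887000)(1 − 0.925000) = 0.9962

0.9962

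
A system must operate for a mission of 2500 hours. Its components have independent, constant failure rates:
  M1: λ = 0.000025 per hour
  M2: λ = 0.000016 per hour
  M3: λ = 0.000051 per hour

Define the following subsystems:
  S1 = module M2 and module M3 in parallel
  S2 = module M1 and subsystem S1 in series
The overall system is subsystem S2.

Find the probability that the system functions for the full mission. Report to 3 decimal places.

R(M1) = exp(−0.000025 × 2500) = 0.93941
R(M2) = exp(−0.000016 × 2500) = 0.96079
R(M3) = exp(−0.000051 × 2500) = 0.88029
Parallel (M2 and M3): 1 − (1 − 0.96079)(1 − 0.88029) = 0.99531
Series (M1 and [0.99531]): 0.93941 × 0.99531 = 0.935

0.935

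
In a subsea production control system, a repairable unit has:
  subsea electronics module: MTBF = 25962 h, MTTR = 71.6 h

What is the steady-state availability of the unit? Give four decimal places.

A(subsea electronics module) = MTBF/(MTBF+MTTR) = 25962/(25962+71.6) = 0.9972

0.9972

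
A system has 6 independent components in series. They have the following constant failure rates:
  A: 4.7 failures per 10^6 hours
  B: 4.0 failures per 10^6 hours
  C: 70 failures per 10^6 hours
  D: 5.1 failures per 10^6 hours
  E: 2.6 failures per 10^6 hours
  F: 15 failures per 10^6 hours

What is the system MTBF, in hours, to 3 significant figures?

Series of exponential components: λ_sys = Σ λ_i
λ_sys = 0.0000047 + 0.0000040 + 0.000070 + 0.0000051 + 0.0000026 + 0.000015 = 1.0140e-04 /h
MTBF = 1 / λ_sys = 9860 h

9860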